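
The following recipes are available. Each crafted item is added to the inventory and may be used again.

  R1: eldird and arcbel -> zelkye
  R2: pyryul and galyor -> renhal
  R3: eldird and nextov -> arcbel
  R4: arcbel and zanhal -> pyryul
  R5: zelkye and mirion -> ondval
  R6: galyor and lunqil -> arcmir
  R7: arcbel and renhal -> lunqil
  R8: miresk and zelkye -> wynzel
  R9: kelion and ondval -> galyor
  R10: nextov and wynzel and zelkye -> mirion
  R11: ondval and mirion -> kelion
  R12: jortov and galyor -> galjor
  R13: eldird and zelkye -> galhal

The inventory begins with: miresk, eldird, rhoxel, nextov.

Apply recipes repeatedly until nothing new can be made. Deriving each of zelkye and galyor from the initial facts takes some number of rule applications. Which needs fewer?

zelkye

zelkye: Using R3, eldird and nextov make arcbel. eldird and arcbel -> zelkye (R1). [2 rule applications]
galyor: eldird and nextov -> arcbel (R3). Using R1, eldird and arcbel make zelkye. Using R8, miresk and zelkye make wynzel. nextov and wynzel and zelkye -> mirion (R10). zelkye and mirion -> ondval (R5). ondval and mirion -> kelion (R11). Using R9, kelion and ondval make galyor. [7 rule applications]
zelkye needs fewer.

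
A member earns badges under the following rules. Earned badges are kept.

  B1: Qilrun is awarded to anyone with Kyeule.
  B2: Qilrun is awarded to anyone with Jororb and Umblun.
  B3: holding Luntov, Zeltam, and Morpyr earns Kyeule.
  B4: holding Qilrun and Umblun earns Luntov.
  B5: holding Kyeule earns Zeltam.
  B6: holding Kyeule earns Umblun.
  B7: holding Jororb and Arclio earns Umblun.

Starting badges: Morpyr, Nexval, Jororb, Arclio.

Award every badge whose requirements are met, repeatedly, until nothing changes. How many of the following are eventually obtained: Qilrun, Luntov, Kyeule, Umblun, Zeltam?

3

With Jororb and Arclio, Umblun is earned (B7).
With Jororb and Umblun, Qilrun is earned (B2).
With Qilrun and Umblun, Luntov is earned (B4).
Qilrun: reached.
Luntov: reached.
Kyeule would need Luntov, Zeltam, and Morpyr (B3), but Zeltam is never earned.
Umblun: reached.
Zeltam would need Kyeule (B5), but Kyeule is never earned.
Reached: Qilrun, Luntov, and Umblun — 3 of the 5.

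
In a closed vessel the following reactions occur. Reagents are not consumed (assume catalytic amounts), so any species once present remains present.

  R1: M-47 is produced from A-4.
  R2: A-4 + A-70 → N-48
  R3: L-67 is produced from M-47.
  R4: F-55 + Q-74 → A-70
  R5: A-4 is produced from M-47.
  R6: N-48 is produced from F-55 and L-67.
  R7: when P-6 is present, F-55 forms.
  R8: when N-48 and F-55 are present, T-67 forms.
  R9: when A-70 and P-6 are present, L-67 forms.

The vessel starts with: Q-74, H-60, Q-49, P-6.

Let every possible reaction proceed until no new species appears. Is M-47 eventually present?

M-47 would need A-4 (R1), but A-4 never forms.

No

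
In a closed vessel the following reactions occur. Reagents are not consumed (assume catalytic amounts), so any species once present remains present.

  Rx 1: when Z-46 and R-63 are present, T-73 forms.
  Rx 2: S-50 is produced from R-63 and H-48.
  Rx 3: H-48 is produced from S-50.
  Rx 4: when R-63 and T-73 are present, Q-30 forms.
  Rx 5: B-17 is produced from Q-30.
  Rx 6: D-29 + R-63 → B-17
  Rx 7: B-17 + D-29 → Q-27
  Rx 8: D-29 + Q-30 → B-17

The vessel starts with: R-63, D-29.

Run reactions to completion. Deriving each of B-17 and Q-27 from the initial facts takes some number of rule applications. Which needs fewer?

B-17: D-29 and R-63 present → B-17 forms (Rx 6). [1 rule application]
Q-27: D-29 and R-63 present → B-17 forms (Rx 6). B-17 and D-29 present → Q-27 forms (Rx 7). [2 rule applications]
B-17 needs fewer.

B-17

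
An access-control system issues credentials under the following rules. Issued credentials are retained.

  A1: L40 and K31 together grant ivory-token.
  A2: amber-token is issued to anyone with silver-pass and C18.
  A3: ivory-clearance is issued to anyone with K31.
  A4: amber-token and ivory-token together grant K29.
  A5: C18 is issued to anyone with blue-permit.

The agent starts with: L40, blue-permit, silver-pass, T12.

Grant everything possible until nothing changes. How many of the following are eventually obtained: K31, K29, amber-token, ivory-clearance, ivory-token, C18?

2

Holding blue-permit grants C18 (A5).
Holding silver-pass and C18 grants amber-token (A2).
No rule produces K31, and it is not given.
K29 would need amber-token and ivory-token (A4), but ivory-token is never granted.
amber-token: reached.
ivory-clearance would need K31 (A3), but K31 is never granted.
ivory-token would need L40 and K31 (A1), but K31 is never granted.
C18: reached.
Reached: amber-token and C18 — 2 of the 6.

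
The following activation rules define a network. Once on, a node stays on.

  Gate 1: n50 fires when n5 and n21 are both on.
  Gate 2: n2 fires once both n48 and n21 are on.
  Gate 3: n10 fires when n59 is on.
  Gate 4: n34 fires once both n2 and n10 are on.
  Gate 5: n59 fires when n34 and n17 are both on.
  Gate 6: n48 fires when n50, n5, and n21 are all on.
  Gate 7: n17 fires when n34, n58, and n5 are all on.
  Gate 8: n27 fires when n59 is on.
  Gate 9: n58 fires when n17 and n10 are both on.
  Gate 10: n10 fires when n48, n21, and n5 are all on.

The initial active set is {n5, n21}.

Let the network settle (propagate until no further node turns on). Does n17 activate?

n17 would need n34, n58, and n5 (Gate 7), but n58 never turns on.

No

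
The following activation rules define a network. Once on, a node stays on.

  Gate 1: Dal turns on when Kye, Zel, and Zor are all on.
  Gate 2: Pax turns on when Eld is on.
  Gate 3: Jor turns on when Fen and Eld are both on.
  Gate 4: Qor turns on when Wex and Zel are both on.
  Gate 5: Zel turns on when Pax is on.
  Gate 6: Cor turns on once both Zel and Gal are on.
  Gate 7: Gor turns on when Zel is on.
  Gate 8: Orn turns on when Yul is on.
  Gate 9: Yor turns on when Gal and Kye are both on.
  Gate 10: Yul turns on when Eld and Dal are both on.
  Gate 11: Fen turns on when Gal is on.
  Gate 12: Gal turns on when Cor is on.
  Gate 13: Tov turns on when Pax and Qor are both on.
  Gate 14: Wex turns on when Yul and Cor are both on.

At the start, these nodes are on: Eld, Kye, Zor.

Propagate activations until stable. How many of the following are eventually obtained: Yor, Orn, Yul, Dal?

3

Eld is on, so Pax turns on (Gate 2).
Gate 5: Pax on → Zel on.
Gate 1: Kye, Zel, and Zor on → Dal on.
Gate 10: Eld and Dal on → Yul on.
Gate 8: Yul on → Orn on.
Yor would need Gal and Kye (Gate 9), but Gal never turns on.
Orn: reached.
Yul: reached.
Dal: reached.
Reached: Orn, Yul, and Dal — 3 of the 4.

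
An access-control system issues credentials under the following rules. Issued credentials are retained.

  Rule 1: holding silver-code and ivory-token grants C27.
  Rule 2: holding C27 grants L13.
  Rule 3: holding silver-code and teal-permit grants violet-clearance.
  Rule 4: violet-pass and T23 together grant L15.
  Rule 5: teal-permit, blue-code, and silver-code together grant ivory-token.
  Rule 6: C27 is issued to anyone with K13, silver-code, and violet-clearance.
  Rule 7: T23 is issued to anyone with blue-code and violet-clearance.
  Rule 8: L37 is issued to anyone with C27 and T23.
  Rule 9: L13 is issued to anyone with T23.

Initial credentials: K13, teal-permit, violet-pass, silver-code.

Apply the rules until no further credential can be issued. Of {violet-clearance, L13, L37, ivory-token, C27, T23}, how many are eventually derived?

3

Holding silver-code and teal-permit grants violet-clearance (Rule 3).
Holding K13, silver-code, and violet-clearance grants C27 (Rule 6).
Holding C27 grants L13 (Rule 2).
violet-clearance: reached.
L13: reached.
L37 would need C27 and T23 (Rule 8), but T23 is never granted.
ivory-token would need teal-permit, blue-code, and silver-code (Rule 5), but blue-code is never granted.
C27: reached.
T23 would need blue-code and violet-clearance (Rule 7), but blue-code is never granted.
Reached: violet-clearance, L13, and C27 — 3 of the 6.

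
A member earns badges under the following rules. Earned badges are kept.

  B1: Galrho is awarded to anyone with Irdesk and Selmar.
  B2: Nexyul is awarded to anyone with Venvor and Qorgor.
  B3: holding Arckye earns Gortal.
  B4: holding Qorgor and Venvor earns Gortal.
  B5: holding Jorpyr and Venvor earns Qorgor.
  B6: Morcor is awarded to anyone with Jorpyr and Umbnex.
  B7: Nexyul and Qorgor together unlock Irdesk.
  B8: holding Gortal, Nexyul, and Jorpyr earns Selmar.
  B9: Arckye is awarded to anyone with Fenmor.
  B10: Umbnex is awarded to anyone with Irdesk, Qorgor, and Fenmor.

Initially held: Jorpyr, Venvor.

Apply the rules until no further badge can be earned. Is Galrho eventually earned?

Yes

With Jorpyr and Venvor, Qorgor is earned (B5).
With Venvor and Qorgor, Nexyul is earned (B2).
With Qorgor and Venvor, Gortal is earned (B4).
With Gortal, Nexyul, and Jorpyr, Selmar is earned (B8).
With Nexyul and Qorgor, Irdesk is earned (B7).
With Irdesk and Selmar, Galrho is earned (B1).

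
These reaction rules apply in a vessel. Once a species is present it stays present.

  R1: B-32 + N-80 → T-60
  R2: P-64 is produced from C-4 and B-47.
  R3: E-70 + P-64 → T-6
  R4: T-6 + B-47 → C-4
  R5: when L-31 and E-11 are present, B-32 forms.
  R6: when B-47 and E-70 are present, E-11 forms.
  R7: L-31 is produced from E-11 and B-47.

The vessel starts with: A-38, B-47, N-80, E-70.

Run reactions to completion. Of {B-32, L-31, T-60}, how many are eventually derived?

B-47 and E-70 present → E-11 forms (R6).
E-11 and B-47 present → L-31 forms (R7).
L-31 and E-11 present → B-32 forms (R5).
B-32 and N-80 present → T-60 forms (R1).
B-32: reached.
L-31: reached.
T-60: reached.
All 3 are reached.

3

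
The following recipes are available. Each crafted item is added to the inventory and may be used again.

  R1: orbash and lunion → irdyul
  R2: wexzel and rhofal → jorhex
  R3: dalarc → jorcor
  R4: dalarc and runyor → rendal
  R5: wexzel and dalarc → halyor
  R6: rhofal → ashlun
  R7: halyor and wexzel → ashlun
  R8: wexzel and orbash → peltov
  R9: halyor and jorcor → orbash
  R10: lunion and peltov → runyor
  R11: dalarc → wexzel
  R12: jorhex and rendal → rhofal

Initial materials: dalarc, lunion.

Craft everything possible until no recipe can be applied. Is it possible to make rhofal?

No

rhofal would need jorhex and rendal (R12), but jorhex is never obtained.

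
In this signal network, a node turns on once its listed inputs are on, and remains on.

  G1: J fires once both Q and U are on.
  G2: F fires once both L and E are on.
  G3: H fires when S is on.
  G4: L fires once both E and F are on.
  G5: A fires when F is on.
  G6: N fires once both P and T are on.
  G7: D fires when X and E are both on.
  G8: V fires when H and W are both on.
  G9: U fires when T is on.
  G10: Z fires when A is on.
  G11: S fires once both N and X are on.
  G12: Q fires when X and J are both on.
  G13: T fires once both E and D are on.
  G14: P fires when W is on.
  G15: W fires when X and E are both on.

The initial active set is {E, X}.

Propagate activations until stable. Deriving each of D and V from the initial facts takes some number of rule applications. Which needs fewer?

D

D: X and E are on, so D fires (G7). [1 rule application]
V: X and E are on, so D fires (G7). X and E are on, so W fires (G15). G13: E and D on → T on. G14: W on → P on. G6: P and T on → N on. G11: N and X on → S on. G3: S on → H on. G8: H and W on → V on. [8 rule applications]
D needs fewer.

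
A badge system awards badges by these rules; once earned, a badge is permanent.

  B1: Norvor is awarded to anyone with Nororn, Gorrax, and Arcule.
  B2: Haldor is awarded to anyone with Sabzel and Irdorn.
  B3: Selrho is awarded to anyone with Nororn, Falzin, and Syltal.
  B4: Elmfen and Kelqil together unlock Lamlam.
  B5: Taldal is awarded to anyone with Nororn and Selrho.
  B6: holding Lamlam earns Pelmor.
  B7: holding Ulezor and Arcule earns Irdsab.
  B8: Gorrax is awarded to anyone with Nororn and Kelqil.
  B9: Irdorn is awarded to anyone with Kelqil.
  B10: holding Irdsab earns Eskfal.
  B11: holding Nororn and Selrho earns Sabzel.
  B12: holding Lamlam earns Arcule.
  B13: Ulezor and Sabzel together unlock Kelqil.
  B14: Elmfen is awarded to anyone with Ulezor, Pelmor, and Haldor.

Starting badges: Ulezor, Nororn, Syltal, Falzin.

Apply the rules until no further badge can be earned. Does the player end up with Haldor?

Yes

With Nororn, Falzin, and Syltal, Selrho is earned (B3).
With Nororn and Selrho, Sabzel is earned (B11).
With Ulezor and Sabzel, Kelqil is earned (B13).
With Kelqil, Irdorn is earned (B9).
With Sabzel and Irdorn, Haldor is earned (B2).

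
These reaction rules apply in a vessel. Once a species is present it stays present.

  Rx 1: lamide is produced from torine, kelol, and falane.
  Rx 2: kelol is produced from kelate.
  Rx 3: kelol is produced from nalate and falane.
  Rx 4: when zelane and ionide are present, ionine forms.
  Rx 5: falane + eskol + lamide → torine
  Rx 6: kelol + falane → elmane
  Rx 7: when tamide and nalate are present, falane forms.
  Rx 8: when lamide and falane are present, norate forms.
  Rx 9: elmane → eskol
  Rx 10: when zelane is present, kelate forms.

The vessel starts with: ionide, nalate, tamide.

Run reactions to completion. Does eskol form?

Yes

tamide and nalate present → falane forms (Rx 7).
nalate and falane present → kelol forms (Rx 3).
kelol and falane present → elmane forms (Rx 6).
elmane present → eskol forms (Rx 9).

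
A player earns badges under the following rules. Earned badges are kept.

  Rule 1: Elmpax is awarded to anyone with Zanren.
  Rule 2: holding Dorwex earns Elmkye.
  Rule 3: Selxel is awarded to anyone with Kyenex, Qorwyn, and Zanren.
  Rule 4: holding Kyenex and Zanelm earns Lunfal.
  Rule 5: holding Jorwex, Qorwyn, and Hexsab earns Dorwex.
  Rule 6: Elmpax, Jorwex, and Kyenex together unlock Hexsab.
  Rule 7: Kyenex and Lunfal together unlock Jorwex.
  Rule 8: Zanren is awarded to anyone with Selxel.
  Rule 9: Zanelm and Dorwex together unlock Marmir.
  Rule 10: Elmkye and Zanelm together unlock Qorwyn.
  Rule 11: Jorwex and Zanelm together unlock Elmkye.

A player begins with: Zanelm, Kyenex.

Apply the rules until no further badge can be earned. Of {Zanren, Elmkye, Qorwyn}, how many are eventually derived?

2

With Kyenex and Zanelm, Lunfal is earned (Rule 4).
With Kyenex and Lunfal, Jorwex is earned (Rule 7).
With Jorwex and Zanelm, Elmkye is earned (Rule 11).
With Elmkye and Zanelm, Qorwyn is earned (Rule 10).
Zanren would need Selxel (Rule 8), but Selxel is never earned.
Elmkye: reached.
Qorwyn: reached.
Reached: Elmkye and Qorwyn — 2 of the 3.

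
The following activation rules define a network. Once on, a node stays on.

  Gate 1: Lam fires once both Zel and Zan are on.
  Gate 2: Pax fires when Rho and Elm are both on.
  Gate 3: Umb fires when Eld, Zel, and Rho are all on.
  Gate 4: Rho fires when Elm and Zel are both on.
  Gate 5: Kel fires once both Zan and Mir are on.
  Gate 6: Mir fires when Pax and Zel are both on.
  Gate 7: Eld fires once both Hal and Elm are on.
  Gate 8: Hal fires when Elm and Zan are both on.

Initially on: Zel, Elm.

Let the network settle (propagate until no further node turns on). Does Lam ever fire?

Lam would need Zel and Zan (Gate 1), but Zan never turns on.

No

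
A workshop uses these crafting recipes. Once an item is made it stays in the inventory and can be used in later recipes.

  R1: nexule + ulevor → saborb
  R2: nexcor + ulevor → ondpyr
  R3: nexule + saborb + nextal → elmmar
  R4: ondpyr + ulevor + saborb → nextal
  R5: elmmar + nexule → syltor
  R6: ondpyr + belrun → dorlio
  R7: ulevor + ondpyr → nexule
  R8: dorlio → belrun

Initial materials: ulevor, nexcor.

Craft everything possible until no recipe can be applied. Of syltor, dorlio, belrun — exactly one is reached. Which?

Using R2, nexcor and ulevor make ondpyr.
Using R7, ulevor and ondpyr make nexule.
Using R1, nexule and ulevor make saborb.
Using R4, ondpyr, ulevor, and saborb make nextal.
nexule + saborb + nextal → elmmar (R3).
elmmar + nexule → syltor (R5).
dorlio would need ondpyr and belrun (R6), but belrun is never obtained. belrun would need dorlio (R8), but dorlio is never obtained.

syltor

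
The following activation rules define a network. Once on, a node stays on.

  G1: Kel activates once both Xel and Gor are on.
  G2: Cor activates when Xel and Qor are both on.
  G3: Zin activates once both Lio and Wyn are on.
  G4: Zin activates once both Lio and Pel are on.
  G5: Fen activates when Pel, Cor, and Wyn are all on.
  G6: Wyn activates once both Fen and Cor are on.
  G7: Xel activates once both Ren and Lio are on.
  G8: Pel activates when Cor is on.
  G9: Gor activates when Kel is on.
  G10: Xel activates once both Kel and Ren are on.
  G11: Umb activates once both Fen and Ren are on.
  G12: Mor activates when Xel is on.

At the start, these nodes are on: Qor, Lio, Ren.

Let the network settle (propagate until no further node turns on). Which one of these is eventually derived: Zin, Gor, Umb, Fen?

Ren and Lio are on, so Xel activates (G7).
G2: Xel and Qor on → Cor on.
Cor is on, so Pel activates (G8).
G4: Lio and Pel on → Zin on.
Umb would need Fen and Ren (G11), but Fen never turns on. Gor would need Kel (G9), but Kel never turns on. Fen would need Pel, Cor, and Wyn (G5), but Wyn never turns on.

Zin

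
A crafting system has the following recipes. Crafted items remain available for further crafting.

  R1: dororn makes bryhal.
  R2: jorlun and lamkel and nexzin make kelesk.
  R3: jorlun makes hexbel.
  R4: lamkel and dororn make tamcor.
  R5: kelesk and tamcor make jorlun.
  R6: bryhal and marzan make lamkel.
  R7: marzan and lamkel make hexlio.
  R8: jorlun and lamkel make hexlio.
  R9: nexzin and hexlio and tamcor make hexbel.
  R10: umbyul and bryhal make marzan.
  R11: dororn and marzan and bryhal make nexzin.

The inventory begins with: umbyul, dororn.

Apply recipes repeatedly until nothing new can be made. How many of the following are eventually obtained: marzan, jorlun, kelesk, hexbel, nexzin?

3

Using R1, dororn makes bryhal.
Using R10, umbyul and bryhal make marzan.
bryhal and marzan → lamkel (R6).
dororn and marzan and bryhal → nexzin (R11).
lamkel and dororn → tamcor (R4).
marzan and lamkel → hexlio (R7).
Using R9, nexzin, hexlio, and tamcor make hexbel.
marzan: reached.
jorlun would need kelesk and tamcor (R5), but kelesk is never obtained.
kelesk would need jorlun, lamkel, and nexzin (R2), but jorlun is never obtained.
hexbel: reached.
nexzin: reached.
Reached: marzan, hexbel, and nexzin — 3 of the 5.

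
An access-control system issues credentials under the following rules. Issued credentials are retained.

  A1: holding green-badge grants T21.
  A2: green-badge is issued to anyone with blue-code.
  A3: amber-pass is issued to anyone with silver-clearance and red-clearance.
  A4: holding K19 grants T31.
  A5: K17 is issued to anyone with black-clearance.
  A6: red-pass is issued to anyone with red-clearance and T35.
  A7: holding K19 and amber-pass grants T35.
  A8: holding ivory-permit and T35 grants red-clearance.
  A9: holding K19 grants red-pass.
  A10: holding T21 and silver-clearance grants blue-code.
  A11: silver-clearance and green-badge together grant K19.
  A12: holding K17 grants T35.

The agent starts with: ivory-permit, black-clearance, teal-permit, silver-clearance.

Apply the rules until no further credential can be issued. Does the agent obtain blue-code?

blue-code would need T21 and silver-clearance (A10), but T21 is never granted.

No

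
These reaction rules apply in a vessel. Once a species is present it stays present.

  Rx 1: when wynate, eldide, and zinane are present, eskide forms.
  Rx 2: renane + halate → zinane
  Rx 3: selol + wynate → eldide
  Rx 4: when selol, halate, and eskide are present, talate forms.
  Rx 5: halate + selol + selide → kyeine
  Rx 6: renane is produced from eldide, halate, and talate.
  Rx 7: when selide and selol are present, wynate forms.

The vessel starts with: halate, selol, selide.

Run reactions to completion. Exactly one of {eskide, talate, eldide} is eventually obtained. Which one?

selide and selol present → wynate forms (Rx 7).
selol and wynate present → eldide forms (Rx 3).
eskide would need wynate, eldide, and zinane (Rx 1), but zinane never forms. talate would need selol, halate, and eskide (Rx 4), but eskide never forms.

eldide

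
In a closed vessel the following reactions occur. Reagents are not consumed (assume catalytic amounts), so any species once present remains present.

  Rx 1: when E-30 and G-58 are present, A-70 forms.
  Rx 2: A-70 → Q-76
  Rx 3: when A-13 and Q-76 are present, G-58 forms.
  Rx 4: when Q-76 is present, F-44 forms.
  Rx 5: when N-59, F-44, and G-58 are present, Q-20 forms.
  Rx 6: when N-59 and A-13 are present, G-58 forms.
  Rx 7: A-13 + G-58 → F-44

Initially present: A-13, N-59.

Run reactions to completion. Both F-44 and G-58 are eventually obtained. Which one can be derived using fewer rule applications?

G-58: N-59 and A-13 present → G-58 forms (Rx 6). [1 rule application]
F-44: N-59 and A-13 present → G-58 forms (Rx 6). A-13 and G-58 present → F-44 forms (Rx 7). [2 rule applications]
G-58 needs fewer.

G-58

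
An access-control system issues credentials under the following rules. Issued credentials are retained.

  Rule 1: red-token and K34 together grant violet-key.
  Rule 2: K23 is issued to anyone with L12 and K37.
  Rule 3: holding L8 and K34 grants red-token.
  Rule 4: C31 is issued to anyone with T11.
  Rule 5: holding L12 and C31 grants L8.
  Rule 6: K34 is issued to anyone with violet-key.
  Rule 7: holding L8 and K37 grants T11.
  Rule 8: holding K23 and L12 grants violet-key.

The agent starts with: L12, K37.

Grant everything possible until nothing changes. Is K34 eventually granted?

Holding L12 and K37 grants K23 (Rule 2).
Holding K23 and L12 grants violet-key (Rule 8).
Holding violet-key grants K34 (Rule 6).

Yes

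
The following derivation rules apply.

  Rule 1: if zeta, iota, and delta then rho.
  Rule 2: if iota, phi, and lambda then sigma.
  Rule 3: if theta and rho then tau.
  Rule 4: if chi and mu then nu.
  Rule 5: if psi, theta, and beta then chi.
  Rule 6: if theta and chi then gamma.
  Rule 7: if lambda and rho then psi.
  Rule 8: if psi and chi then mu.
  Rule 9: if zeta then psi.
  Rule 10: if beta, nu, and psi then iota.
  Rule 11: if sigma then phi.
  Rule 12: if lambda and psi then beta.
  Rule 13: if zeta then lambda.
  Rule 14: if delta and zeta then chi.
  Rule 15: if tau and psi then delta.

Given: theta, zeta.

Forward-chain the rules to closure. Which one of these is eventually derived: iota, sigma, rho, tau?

iota

From zeta, Rule 13 gives lambda.
zeta holds, so psi follows (Rule 9).
From lambda and psi, Rule 12 gives beta.
From psi, theta, and beta, Rule 5 gives chi.
psi and chi hold, so mu follows (Rule 8).
chi and mu hold, so nu follows (Rule 4).
beta, nu, and psi hold, so iota follows (Rule 10).
rho would need zeta, iota, and delta (Rule 1), but delta is never established. tau would need theta and rho (Rule 3), but rho is never established. sigma would need iota, phi, and lambda (Rule 2), but phi is never established.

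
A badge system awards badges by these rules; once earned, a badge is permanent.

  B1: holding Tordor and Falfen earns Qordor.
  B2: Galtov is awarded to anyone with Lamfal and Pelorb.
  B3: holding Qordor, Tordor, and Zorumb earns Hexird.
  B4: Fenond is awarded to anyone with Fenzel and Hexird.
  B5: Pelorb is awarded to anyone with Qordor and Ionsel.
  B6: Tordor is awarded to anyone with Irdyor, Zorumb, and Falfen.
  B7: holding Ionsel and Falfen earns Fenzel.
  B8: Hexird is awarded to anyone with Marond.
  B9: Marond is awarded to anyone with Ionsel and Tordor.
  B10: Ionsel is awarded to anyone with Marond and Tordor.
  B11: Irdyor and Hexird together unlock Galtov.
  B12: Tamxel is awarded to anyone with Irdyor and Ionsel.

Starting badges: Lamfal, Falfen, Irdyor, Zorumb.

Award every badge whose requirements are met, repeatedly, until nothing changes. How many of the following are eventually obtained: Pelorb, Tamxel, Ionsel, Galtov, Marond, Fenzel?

1

With Irdyor, Zorumb, and Falfen, Tordor is earned (B6).
With Tordor and Falfen, Qordor is earned (B1).
With Qordor, Tordor, and Zorumb, Hexird is earned (B3).
With Irdyor and Hexird, Galtov is earned (B11).
Pelorb would need Qordor and Ionsel (B5), but Ionsel is never earned.
Tamxel would need Irdyor and Ionsel (B12), but Ionsel is never earned.
Ionsel would need Marond and Tordor (B10), but Marond is never earned.
Galtov: reached.
Marond would need Ionsel and Tordor (B9), but Ionsel is never earned.
Fenzel would need Ionsel and Falfen (B7), but Ionsel is never earned.
Reached: Galtov — 1 of the 6.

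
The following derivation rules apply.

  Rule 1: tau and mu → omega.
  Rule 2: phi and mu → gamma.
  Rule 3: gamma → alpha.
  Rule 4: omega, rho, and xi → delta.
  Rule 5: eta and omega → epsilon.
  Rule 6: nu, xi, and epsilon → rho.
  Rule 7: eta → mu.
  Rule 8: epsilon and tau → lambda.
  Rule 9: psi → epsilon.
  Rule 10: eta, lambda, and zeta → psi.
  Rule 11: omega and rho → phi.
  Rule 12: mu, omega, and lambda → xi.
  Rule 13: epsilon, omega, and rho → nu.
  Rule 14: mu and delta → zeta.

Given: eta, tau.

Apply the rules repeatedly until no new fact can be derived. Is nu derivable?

No

nu would need epsilon, omega, and rho (Rule 13), but rho is never established.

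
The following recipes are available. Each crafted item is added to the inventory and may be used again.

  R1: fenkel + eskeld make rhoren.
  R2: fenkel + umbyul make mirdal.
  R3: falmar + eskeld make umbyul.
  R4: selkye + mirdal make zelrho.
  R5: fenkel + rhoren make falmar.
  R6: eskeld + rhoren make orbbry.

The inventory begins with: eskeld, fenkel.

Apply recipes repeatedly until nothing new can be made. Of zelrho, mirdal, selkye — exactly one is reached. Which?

mirdal

fenkel + eskeld → rhoren (R1).
fenkel + rhoren → falmar (R5).
Using R3, falmar and eskeld make umbyul.
Using R2, fenkel and umbyul make mirdal.
No rule produces selkye, and it is not given. zelrho would need selkye and mirdal (R4), but selkye is never obtained.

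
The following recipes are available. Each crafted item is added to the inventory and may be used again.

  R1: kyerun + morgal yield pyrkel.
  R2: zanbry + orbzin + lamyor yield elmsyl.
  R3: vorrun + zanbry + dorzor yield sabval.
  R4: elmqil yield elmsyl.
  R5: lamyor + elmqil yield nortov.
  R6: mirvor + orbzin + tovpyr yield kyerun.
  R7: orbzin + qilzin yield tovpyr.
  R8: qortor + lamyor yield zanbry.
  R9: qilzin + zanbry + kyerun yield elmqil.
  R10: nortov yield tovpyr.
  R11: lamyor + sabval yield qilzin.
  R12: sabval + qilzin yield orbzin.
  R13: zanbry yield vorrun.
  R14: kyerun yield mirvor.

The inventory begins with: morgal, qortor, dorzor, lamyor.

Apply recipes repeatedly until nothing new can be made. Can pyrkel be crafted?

pyrkel would need kyerun and morgal (R1), but kyerun is never obtained.

No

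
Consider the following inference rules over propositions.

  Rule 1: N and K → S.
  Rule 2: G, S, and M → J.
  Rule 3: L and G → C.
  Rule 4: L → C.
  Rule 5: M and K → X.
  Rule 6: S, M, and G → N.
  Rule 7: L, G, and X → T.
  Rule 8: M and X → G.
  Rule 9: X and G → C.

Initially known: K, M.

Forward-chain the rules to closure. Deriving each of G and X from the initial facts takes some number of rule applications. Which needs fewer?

X

X: From M and K, Rule 5 gives X. [1 rule application]
G: From M and K, Rule 5 gives X. M and X hold, so G follows (Rule 8). [2 rule applications]
X needs fewer.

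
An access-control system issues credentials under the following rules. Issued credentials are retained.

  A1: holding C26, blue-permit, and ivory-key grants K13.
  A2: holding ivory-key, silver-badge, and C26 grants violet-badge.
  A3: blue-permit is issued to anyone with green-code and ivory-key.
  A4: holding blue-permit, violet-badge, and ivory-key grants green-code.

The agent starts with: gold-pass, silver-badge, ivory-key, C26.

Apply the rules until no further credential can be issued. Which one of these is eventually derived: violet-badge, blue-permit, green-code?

violet-badge

Holding ivory-key, silver-badge, and C26 grants violet-badge (A2).
green-code would need blue-permit, violet-badge, and ivory-key (A4), but blue-permit is never granted. blue-permit would need green-code and ivory-key (A3), but green-code is never granted.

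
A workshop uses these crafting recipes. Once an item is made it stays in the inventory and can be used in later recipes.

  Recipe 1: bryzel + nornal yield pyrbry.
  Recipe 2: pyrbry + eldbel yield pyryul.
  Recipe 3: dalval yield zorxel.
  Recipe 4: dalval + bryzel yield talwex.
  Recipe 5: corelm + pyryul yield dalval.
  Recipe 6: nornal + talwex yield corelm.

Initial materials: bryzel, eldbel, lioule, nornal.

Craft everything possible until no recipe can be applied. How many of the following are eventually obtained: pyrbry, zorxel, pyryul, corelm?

2

bryzel + nornal → pyrbry (Recipe 1).
Using Recipe 2, pyrbry and eldbel make pyryul.
pyrbry: reached.
zorxel would need dalval (Recipe 3), but dalval is never obtained.
pyryul: reached.
corelm would need nornal and talwex (Recipe 6), but talwex is never obtained.
Reached: pyrbry and pyryul — 2 of the 4.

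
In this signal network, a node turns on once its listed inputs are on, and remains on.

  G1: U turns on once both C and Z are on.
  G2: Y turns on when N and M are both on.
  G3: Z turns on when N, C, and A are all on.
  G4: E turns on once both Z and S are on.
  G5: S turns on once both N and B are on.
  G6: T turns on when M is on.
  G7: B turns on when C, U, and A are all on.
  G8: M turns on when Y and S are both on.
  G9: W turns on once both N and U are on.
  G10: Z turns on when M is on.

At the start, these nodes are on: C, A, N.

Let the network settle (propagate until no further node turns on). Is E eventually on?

Yes

N, C, and A are on, so Z turns on (G3).
C and Z are on, so U turns on (G1).
C, U, and A are on, so B turns on (G7).
N and B are on, so S turns on (G5).
G4: Z and S on → E on.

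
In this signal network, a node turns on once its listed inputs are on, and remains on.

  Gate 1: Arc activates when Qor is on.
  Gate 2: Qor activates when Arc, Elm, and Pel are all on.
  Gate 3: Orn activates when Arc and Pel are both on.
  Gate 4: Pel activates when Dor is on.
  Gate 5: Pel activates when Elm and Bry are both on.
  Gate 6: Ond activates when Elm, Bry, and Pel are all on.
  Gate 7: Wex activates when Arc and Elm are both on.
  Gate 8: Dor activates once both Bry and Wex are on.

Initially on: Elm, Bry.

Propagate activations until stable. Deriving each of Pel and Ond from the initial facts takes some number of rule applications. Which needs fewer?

Pel

Pel: Gate 5: Elm and Bry on → Pel on. [1 rule application]
Ond: Gate 5: Elm and Bry on → Pel on. Elm, Bry, and Pel are on, so Ond activates (Gate 6). [2 rule applications]
Pel needs fewer.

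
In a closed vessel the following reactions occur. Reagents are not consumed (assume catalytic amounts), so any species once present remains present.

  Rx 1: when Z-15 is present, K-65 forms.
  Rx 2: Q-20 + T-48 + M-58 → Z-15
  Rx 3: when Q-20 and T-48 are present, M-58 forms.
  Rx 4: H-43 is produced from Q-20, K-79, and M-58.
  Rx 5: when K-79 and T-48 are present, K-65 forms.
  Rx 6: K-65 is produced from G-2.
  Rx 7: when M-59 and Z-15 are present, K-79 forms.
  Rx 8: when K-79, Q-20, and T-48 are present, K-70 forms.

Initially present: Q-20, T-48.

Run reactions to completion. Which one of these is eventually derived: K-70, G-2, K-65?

Q-20 and T-48 present → M-58 forms (Rx 3).
Q-20, T-48, and M-58 present → Z-15 forms (Rx 2).
Z-15 present → K-65 forms (Rx 1).
No rule produces G-2, and it is not given. K-70 would need K-79, Q-20, and T-48 (Rx 8), but K-79 never forms.

K-65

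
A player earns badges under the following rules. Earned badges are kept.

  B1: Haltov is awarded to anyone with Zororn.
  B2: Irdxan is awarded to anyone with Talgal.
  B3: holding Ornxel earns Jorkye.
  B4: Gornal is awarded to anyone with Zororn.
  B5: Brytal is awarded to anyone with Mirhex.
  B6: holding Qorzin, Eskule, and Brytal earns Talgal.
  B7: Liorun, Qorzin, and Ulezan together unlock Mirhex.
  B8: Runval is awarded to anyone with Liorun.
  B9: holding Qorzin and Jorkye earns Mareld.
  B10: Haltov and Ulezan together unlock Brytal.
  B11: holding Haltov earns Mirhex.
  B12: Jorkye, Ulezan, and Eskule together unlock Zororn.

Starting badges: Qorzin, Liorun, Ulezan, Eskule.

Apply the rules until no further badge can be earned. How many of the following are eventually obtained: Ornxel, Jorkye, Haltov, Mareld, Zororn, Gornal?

0

No rule produces Ornxel, and it is not given.
Jorkye would need Ornxel (B3), but Ornxel is never earned.
Haltov would need Zororn (B1), but Zororn is never earned.
Mareld would need Qorzin and Jorkye (B9), but Jorkye is never earned.
Zororn would need Jorkye, Ulezan, and Eskule (B12), but Jorkye is never earned.
Gornal would need Zororn (B4), but Zororn is never earned.
None of the 6 are reached.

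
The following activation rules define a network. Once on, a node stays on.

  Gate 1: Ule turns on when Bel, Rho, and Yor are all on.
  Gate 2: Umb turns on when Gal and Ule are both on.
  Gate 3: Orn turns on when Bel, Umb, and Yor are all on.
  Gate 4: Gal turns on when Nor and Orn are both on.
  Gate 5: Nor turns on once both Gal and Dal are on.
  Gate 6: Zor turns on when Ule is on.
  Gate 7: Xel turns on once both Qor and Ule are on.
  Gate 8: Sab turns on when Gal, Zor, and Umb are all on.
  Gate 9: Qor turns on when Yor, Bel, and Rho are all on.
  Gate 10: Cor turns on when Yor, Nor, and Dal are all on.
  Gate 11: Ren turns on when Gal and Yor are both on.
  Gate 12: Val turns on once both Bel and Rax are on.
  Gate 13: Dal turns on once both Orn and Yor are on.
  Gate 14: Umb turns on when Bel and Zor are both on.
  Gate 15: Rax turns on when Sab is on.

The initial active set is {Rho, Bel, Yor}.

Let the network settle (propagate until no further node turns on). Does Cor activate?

No

Cor would need Yor, Nor, and Dal (Gate 10), but Nor never turns on.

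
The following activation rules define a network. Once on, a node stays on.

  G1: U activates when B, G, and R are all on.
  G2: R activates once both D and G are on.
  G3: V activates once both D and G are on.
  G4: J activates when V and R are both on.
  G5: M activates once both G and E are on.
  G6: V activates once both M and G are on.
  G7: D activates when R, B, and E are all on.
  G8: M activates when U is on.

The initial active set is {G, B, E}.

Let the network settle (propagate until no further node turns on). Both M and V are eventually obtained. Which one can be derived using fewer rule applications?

M: G5: G and E on → M on. [1 rule application]
V: G and E are on, so M activates (G5). M and G are on, so V activates (G6). [2 rule applications]
M needs fewer.

M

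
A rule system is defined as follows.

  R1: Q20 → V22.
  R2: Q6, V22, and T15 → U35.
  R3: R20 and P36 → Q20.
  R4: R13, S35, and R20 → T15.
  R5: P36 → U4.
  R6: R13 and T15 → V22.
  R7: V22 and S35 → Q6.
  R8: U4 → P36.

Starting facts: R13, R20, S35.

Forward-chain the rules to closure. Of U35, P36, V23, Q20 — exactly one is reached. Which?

From R13, S35, and R20, R4 gives T15.
From R13 and T15, R6 gives V22.
V22 and S35 hold, so Q6 follows (R7).
From Q6, V22, and T15, R2 gives U35.
P36 would need U4 (R8), but U4 is never established. Q20 would need R20 and P36 (R3), but P36 is never established. No rule produces V23, and it is not given.

U35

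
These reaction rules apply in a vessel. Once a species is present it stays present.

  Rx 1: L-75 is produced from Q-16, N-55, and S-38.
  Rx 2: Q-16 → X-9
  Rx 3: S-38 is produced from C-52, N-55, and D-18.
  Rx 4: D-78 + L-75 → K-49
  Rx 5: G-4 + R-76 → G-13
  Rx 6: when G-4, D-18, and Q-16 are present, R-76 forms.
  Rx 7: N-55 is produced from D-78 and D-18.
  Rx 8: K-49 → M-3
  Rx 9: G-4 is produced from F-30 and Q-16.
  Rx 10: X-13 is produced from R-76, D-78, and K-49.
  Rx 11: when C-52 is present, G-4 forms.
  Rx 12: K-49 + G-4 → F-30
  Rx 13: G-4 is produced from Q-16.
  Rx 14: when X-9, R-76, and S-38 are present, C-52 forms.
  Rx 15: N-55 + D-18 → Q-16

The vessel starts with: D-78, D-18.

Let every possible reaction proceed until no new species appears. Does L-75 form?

L-75 would need Q-16, N-55, and S-38 (Rx 1), but S-38 never forms.

No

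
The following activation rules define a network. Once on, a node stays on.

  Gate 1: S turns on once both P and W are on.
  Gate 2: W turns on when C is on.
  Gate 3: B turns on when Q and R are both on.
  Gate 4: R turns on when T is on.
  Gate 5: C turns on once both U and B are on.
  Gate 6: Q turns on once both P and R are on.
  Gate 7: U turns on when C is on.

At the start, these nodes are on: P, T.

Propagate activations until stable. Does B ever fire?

T is on, so R turns on (Gate 4).
P and R are on, so Q turns on (Gate 6).
Q and R are on, so B turns on (Gate 3).

Yes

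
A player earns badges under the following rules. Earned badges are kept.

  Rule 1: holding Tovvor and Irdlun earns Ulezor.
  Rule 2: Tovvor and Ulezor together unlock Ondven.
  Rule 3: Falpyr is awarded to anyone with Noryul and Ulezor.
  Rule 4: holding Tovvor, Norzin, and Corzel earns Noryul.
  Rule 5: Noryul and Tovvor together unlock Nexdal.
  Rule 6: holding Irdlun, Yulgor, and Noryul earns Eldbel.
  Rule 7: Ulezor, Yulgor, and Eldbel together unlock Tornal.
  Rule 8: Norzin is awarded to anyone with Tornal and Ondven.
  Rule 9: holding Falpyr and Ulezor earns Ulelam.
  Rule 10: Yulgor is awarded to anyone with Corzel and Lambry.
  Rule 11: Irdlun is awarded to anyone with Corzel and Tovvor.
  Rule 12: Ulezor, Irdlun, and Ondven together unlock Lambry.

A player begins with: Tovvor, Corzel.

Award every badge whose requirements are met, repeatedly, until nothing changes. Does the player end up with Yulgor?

With Corzel and Tovvor, Irdlun is earned (Rule 11).
With Tovvor and Irdlun, Ulezor is earned (Rule 1).
With Tovvor and Ulezor, Ondven is earned (Rule 2).
With Ulezor, Irdlun, and Ondven, Lambry is earned (Rule 12).
With Corzel and Lambry, Yulgor is earned (Rule 10).

Yes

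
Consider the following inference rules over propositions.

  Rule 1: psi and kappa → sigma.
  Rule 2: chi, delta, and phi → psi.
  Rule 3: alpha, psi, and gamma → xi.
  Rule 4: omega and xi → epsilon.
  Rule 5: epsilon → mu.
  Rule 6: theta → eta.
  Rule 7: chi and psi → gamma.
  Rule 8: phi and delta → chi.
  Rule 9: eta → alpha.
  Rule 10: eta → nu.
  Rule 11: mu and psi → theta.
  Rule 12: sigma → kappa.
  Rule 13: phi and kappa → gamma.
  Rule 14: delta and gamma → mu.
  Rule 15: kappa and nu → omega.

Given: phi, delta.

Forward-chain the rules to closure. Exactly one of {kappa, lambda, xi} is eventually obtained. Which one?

phi and delta hold, so chi follows (Rule 8).
chi, delta, and phi hold, so psi follows (Rule 2).
From chi and psi, Rule 7 gives gamma.
delta and gamma hold, so mu follows (Rule 14).
mu and psi hold, so theta follows (Rule 11).
From theta, Rule 6 gives eta.
From eta, Rule 9 gives alpha.
From alpha, psi, and gamma, Rule 3 gives xi.
kappa would need sigma (Rule 12), but sigma is never established. No rule produces lambda, and it is not given.

xi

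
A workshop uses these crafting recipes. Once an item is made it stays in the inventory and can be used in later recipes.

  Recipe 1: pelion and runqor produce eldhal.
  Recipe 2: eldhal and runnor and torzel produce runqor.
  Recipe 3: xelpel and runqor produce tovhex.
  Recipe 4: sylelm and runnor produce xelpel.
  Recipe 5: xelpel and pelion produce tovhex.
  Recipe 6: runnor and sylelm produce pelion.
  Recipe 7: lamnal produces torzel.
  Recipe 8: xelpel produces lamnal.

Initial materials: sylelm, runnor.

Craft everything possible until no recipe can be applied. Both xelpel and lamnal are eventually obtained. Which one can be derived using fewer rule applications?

xelpel: Using Recipe 4, sylelm and runnor make xelpel. [1 rule application]
lamnal: Using Recipe 4, sylelm and runnor make xelpel. xelpel → lamnal (Recipe 8). [2 rule applications]
xelpel needs fewer.

xelpel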